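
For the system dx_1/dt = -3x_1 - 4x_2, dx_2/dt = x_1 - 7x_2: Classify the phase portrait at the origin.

A = [[-3,-4],[1,-7]]; det(A-λI) = λ^2 + 10λ + 25.
repeated λ = -5 with a single eigenvector.

stable improper node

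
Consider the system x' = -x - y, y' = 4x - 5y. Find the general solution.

x(t) = -c_1e^(-3t) - c_2te^(-3t) - c_2e^(-3t), y(t) = -2c_1e^(-3t) - 2c_2te^(-3t) - c_2e^(-3t)

Coefficient matrix A = [[-1, -1], [4, -5]].
Characteristic polynomial det(A - λI) = λ^2 + 6λ + 9 = 0.
Single eigenvalue λ = -3 with algebraic multiplicity 2.
Eigenvector v = (-1,-2); generalized eigenvector w with (A-λI)w=v is (-1,-1).
General solution: e^(-3t)[c_1·v + c_2·(t·v + w)].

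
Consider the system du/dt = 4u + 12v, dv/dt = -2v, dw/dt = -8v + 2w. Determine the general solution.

u(t) = C_1e^(4t) - 2C_2e^(-2t), v(t) = C_2e^(-2t), w(t) = 2C_2e^(-2t) + C_3e^(2t)

Coefficient matrix A = [[4, 12, 0], [0, -2, 0], [0, -8, 2]].
det(A - λI) = 0 gives eigenvalues λ = 4, -2, 2.
For λ=4: eigenvector (1,0,0).
For λ=-2: eigenvector (-2,1,2).
For λ=2: eigenvector (0,0,1).
General solution: C_1e^(4t)(1,0,0) + C_2e^(-2t)(-2,1,2) + C_3e^(2t)(0,0,1).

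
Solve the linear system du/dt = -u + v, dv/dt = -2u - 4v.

Coefficient matrix A = [[-1, 1], [-2, -4]].
Characteristic polynomial det(A - λI) = λ^2 + 5λ + 6 = 0.
Eigenvalues λ = -2, -3.
For λ=-2: (A-λI) row 1 is [1, 1], so an eigenvector is (1, -1).
For λ=-3: (A-λI) row 1 is [2, 1], so an eigenvector is (1, -2).
General solution: c_1e^(-2t)(1,-1) + c_2e^(-3t)(1,-2).

u(t) = c_1e^(-2t) + c_2e^(-3t), v(t) = -c_1e^(-2t) - 2c_2e^(-3t)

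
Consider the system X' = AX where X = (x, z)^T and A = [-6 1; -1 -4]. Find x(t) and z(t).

x(t) = c_1e^(-5t) + c_2te^(-5t) + 2c_2e^(-5t), z(t) = c_1e^(-5t) + c_2te^(-5t) + 3c_2e^(-5t)

Coefficient matrix A = [[-6, 1], [-1, -4]].
Characteristic polynomial det(A - λI) = λ^2 + 10λ + 25 = 0.
Single eigenvalue λ = -5 with algebraic multiplicity 2.
Eigenvector v = (1,1); generalized eigenvector w with (A-λI)w=v is (2,3).
General solution: e^(-5t)[c_1·v + c_2·(t·v + w)].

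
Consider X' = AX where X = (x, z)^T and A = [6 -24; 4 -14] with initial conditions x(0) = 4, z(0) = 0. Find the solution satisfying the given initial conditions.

Coefficient matrix A = [[6, -24], [4, -14]].
Characteristic polynomial det(A - λI) = λ^2 + 8λ + 12 = 0.
Eigenvalues λ = -2, -6.
For λ=-2: (A-λI) row 1 is [8, -24], so an eigenvector is (3, 1).
For λ=-6: (A-λI) row 1 is [12, -24], so an eigenvector is (2, 1).
General solution: c_1e^(-2t)(3,1) + c_2e^(-6t)(2,1).
Applying x(0)=4, z(0)=0 gives c_1=4, c_2=-4.

x(t) = 12e^(-2t) - 8e^(-6t), z(t) = 4e^(-2t) - 4e^(-6t)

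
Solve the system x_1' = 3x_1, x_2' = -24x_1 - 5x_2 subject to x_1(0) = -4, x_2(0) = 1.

Coefficient matrix A = [[3, 0], [-24, -5]].
Characteristic polynomial det(A - λI) = λ^2 + 2λ - 15 = 0.
Eigenvalues λ = 3, -5.
For λ=3: (A-λI) row 2 is [-24, -8], so an eigenvector is (1, -3).
For λ=-5: (A-λI) row 1 is [8, 0], so an eigenvector is (0, -1).
General solution: K_1e^(3t)(1,-3) + K_2e^(-5t)(0,-1).
Applying x_1(0)=-4, x_2(0)=1 gives K_1=-4, K_2=11.

x_1(t) = -4e^(3t), x_2(t) = 12e^(3t) - 11e^(-5t)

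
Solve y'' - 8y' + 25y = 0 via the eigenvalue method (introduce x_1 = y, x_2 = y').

Let x_1 = y, x_2 = y'. Then x_1' = x_2 and x_2' = -25x_1 + 8x_2.
A = [[0,1],[-25,8]]; det(A-λI) = λ^2 - 8λ + 25.
Eigenvalues λ = 4 ± 3i.

y(t) = C_1e^(4t)cos(3t) + C_2e^(4t)sin(3t)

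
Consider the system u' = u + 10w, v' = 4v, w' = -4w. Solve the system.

u(t) = K_1e^(t) - 2K_3e^(-4t), v(t) = K_2e^(4t), w(t) = K_3e^(-4t)

Coefficient matrix A = [[1, 0, 10], [0, 4, 0], [0, 0, -4]].
det(A - λI) = 0 gives eigenvalues λ = 1, 4, -4.
For λ=1: eigenvector (1,0,0).
For λ=4: eigenvector (0,1,0).
For λ=-4: eigenvector (-2,0,1).
General solution: K_1e^(t)(1,0,0) + K_2e^(4t)(0,1,0) + K_3e^(-4t)(-2,0,1).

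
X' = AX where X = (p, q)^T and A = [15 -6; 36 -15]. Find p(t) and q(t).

Coefficient matrix A = [[15, -6], [36, -15]].
Characteristic polynomial det(A - λI) = λ^2 - 9 = 0.
Eigenvalues λ = 3, -3.
For λ=3: (A-λI) row 1 is [12, -6], so an eigenvector is (1, 2).
For λ=-3: (A-λI) row 1 is [18, -6], so an eigenvector is (-1, -3).
General solution: c_1e^(3t)(1,2) + c_2e^(-3t)(-1,-3).

p(t) = c_1e^(3t) - c_2e^(-3t), q(t) = 2c_1e^(3t) - 3c_2e^(-3t)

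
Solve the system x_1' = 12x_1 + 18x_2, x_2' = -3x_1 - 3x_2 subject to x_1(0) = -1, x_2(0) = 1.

x_1(t) = 3e^(6t) - 4e^(3t), x_2(t) = -e^(6t) + 2e^(3t)

Coefficient matrix A = [[12, 18], [-3, -3]].
Characteristic polynomial det(A - λI) = λ^2 - 9λ + 18 = 0.
Eigenvalues λ = 3, 6.
For λ=3: (A-λI) row 1 is [9, 18], so an eigenvector is (-2, 1).
For λ=6: (A-λI) row 1 is [6, 18], so an eigenvector is (3, -1).
General solution: K_1e^(3t)(-2,1) + K_2e^(6t)(3,-1).
Applying x_1(0)=-1, x_2(0)=1 gives K_1=2, K_2=1.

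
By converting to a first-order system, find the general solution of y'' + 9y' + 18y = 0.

Let x_1 = y, x_2 = y'. Then x_1' = x_2 and x_2' = -18x_1 - 9x_2.
A = [[0,1],[-18,-9]]; det(A-λI) = λ^2 + 9λ + 18.
Eigenvalues λ = -6, -3 with eigenvectors (1,-6), (1,-3).

y(t) = K_1e^(-6t) + K_2e^(-3t)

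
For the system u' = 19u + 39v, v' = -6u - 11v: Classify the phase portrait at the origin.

unstable spiral

A = [[19,39],[-6,-11]]; det(A-λI) = λ^2 - 8λ + 25.
λ = 4 ± 3i: positive real part.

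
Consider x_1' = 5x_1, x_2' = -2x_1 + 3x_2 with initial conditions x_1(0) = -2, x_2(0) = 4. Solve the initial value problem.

x_1(t) = -2e^(5t), x_2(t) = 2e^(5t) + 2e^(3t)

Coefficient matrix A = [[5, 0], [-2, 3]].
Characteristic polynomial det(A - λI) = λ^2 - 8λ + 15 = 0.
Eigenvalues λ = 5, 3.
For λ=5: (A-λI) row 2 is [-2, -2], so an eigenvector is (1, -1).
For λ=3: (A-λI) row 1 is [2, 0], so an eigenvector is (0, 1).
General solution: K_1e^(5t)(1,-1) + K_2e^(3t)(0,1).
Applying x_1(0)=-2, x_2(0)=4 gives K_1=-2, K_2=2.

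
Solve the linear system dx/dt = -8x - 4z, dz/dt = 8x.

x(t) = K_1e^(-4t)sin(4t) - K_2e^(-4t)cos(4t), z(t) = -K_1e^(-4t)sin(4t) - K_1e^(-4t)cos(4t) - K_2e^(-4t)sin(4t) + K_2e^(-4t)cos(4t)

Coefficient matrix A = [[-8, -4], [8, 0]].
Characteristic polynomial det(A - λI) = λ^2 + 8λ + 32 = 0.
Eigenvalues λ = -4 ± 4i (complex conjugate pair).
For λ=-4+4i: an eigenvector is (0,-1) - i(1,-1) = (0 - i, -1 + i).
A real fundamental pair from Re and Im of e^((-4+4i)t)v: X_1 = e^(-4t)(cos(4t)·(0,-1) + sin(4t)·(1,-1)), X_2 = e^(-4t)(sin(4t)·(0,-1) - cos(4t)·(1,-1)).
General solution: K_1X_1 + K_2X_2.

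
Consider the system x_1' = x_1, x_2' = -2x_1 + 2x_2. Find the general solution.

x_1(t) = -c_2e^(t), x_2(t) = c_1e^(2t) - 2c_2e^(t)

Coefficient matrix A = [[1, 0], [-2, 2]].
Characteristic polynomial det(A - λI) = λ^2 - 3λ + 2 = 0.
Eigenvalues λ = 2, 1.
For λ=2: (A-λI) row 1 is [-1, 0], so an eigenvector is (0, 1).
For λ=1: (A-λI) row 2 is [-2, 1], so an eigenvector is (-1, -2).
General solution: c_1e^(2t)(0,1) + c_2e^(t)(-1,-2).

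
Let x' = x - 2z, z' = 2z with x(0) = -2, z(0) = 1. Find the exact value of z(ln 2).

4

A = [[1,-2],[0,2]]; eigenvalues λ = 2, 1.
Eigenvectors: (-2,1) for λ=2, (1,0) for λ=1.
From the initial condition, c_1 = 1, c_2 = 0.
z(ln 2) = (1)(2^2)(1) + (0)(2^1)(0) = 4.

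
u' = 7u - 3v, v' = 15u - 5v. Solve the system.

Coefficient matrix A = [[7, -3], [15, -5]].
Characteristic polynomial det(A - λI) = λ^2 - 2λ + 10 = 0.
Eigenvalues λ = 1 ± 3i (complex conjugate pair).
For λ=1+3i: an eigenvector is (0,-1) - i(1,2) = (0 - i, -1 - 2i).
A real fundamental pair from Re and Im of e^((1+3i)t)v: X_1 = e^(t)(cos(3t)·(0,-1) + sin(3t)·(1,2)), X_2 = e^(t)(sin(3t)·(0,-1) - cos(3t)·(1,2)).
General solution: C_1X_1 + C_2X_2.

u(t) = C_1e^(t)sin(3t) - C_2e^(t)cos(3t), v(t) = 2C_1e^(t)sin(3t) - C_1e^(t)cos(3t) - C_2e^(t)sin(3t) - 2C_2e^(t)cos(3t)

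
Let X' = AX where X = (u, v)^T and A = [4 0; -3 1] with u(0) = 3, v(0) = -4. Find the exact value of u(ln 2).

48

A = [[4,0],[-3,1]]; eigenvalues λ = 1, 4.
Eigenvectors: (0,1) for λ=1, (1,-1) for λ=4.
From the initial condition, c_1 = -1, c_2 = 3.
u(ln 2) = (-1)(2^1)(0) + (3)(2^4)(1) = 48.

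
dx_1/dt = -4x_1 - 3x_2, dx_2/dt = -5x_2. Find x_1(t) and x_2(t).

Coefficient matrix A = [[-4, -3], [0, -5]].
Characteristic polynomial det(A - λI) = λ^2 + 9λ + 20 = 0.
Eigenvalues λ = -4, -5.
For λ=-4: (A-λI) row 1 is [0, -3], so an eigenvector is (1, 0).
For λ=-5: (A-λI) row 1 is [1, -3], so an eigenvector is (-3, -1).
General solution: c_1e^(-4t)(1,0) + c_2e^(-5t)(-3,-1).

x_1(t) = c_1e^(-4t) - 3c_2e^(-5t), x_2(t) = -c_2e^(-5t)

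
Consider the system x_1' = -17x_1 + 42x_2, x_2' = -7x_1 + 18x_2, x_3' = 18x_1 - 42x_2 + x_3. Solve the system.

Coefficient matrix A = [[-17, 42, 0], [-7, 18, 0], [18, -42, 1]].
det(A - λI) = 0 gives eigenvalues λ = -3, 4, 1.
For λ=-3: eigenvector (3,1,-3).
For λ=4: eigenvector (2,1,-2).
For λ=1: eigenvector (0,0,1).
General solution: K_1e^(-3t)(3,1,-3) + K_2e^(4t)(2,1,-2) + K_3e^(t)(0,0,1).

x_1(t) = 3K_1e^(-3t) + 2K_2e^(4t), x_2(t) = K_1e^(-3t) + K_2e^(4t), x_3(t) = -3K_1e^(-3t) - 2K_2e^(4t) + K_3e^(t)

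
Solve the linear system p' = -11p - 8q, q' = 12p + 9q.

p(t) = K_1e^(-3t) - 2K_2e^(t), q(t) = -K_1e^(-3t) + 3K_2e^(t)

Coefficient matrix A = [[-11, -8], [12, 9]].
Characteristic polynomial det(A - λI) = λ^2 + 2λ - 3 = 0.
Eigenvalues λ = -3, 1.
For λ=-3: (A-λI) row 1 is [-8, -8], so an eigenvector is (1, -1).
For λ=1: (A-λI) row 1 is [-12, -8], so an eigenvector is (-2, 3).
General solution: K_1e^(-3t)(1,-1) + K_2e^(t)(-2,3).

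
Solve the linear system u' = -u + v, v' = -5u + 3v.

Coefficient matrix A = [[-1, 1], [-5, 3]].
Characteristic polynomial det(A - λI) = λ^2 - 2λ + 2 = 0.
Eigenvalues λ = 1 ± i (complex conjugate pair).
For λ=1+i: an eigenvector is (0,1) - i(1,2) = (0 - i, 1 - 2i).
A real fundamental pair from Re and Im of e^((1+i)t)v: X_1 = e^(t)(cos(t)·(0,1) + sin(t)·(1,2)), X_2 = e^(t)(sin(t)·(0,1) - cos(t)·(1,2)).
General solution: c_1X_1 + c_2X_2.

u(t) = c_1e^(t)sin(t) - c_2e^(t)cos(t), v(t) = 2c_1e^(t)sin(t) + c_1e^(t)cos(t) + c_2e^(t)sin(t) - 2c_2e^(t)cos(t)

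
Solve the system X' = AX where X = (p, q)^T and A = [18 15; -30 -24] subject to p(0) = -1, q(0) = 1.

p(t) = -2e^(-3t)sin(3t) - e^(-3t)cos(3t), q(t) = 3e^(-3t)sin(3t) + e^(-3t)cos(3t)

Coefficient matrix A = [[18, 15], [-30, -24]].
Characteristic polynomial det(A - λI) = λ^2 + 6λ + 18 = 0.
Eigenvalues λ = -3 ± 3i (complex conjugate pair).
For λ=-3+3i: an eigenvector is (1,-1) - i(2,-3) = (1 - 2i, -1 + 3i).
A real fundamental pair from Re and Im of e^((-3+3i)t)v: X_1 = e^(-3t)(cos(3t)·(1,-1) + sin(3t)·(2,-3)), X_2 = e^(-3t)(sin(3t)·(1,-1) - cos(3t)·(2,-3)).
General solution: c_1X_1 + c_2X_2.
Applying p(0)=-1, q(0)=1 gives c_1=-1, c_2=0.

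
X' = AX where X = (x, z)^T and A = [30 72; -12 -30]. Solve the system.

Coefficient matrix A = [[30, 72], [-12, -30]].
Characteristic polynomial det(A - λI) = λ^2 - 36 = 0.
Eigenvalues λ = 6, -6.
For λ=6: (A-λI) row 1 is [24, 72], so an eigenvector is (-3, 1).
For λ=-6: (A-λI) row 1 is [36, 72], so an eigenvector is (-2, 1).
General solution: C_1e^(6t)(-3,1) + C_2e^(-6t)(-2,1).

x(t) = -3C_1e^(6t) - 2C_2e^(-6t), z(t) = C_1e^(6t) + C_2e^(-6t)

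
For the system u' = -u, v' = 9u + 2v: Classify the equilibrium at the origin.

saddle

A = [[-1,0],[9,2]]; det(A-λI) = λ^2 - λ - 2.
λ = 2, -1: opposite signs.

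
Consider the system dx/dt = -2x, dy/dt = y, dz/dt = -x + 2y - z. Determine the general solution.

x(t) = C_1e^(-2t), y(t) = -C_2e^(t), z(t) = C_1e^(-2t) - C_2e^(t) + C_3e^(-t)

Coefficient matrix A = [[-2, 0, 0], [0, 1, 0], [-1, 2, -1]].
det(A - λI) = 0 gives eigenvalues λ = -2, 1, -1.
For λ=-2: eigenvector (1,0,1).
For λ=1: eigenvector (0,-1,-1).
For λ=-1: eigenvector (0,0,1).
General solution: C_1e^(-2t)(1,0,1) + C_2e^(t)(0,-1,-1) + C_3e^(-t)(0,0,1).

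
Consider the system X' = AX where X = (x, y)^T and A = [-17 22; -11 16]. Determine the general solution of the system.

Coefficient matrix A = [[-17, 22], [-11, 16]].
Characteristic polynomial det(A - λI) = λ^2 + λ - 30 = 0.
Eigenvalues λ = -6, 5.
For λ=-6: (A-λI) row 1 is [-11, 22], so an eigenvector is (-2, -1).
For λ=5: (A-λI) row 1 is [-22, 22], so an eigenvector is (1, 1).
General solution: C_1e^(-6t)(-2,-1) + C_2e^(5t)(1,1).

x(t) = -2C_1e^(-6t) + C_2e^(5t), y(t) = -C_1e^(-6t) + C_2e^(5t)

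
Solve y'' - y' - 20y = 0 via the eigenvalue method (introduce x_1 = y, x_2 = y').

y(t) = K_1e^(5t) + K_2e^(-4t)

Let x_1 = y, x_2 = y'. Then x_1' = x_2 and x_2' = 20x_1 + x_2.
A = [[0,1],[20,1]]; det(A-λI) = λ^2 - λ - 20.
Eigenvalues λ = 5, -4 with eigenvectors (1,5), (1,-4).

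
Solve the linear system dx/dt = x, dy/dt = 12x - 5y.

x(t) = c_1e^(t), y(t) = 2c_1e^(t) - c_2e^(-5t)

Coefficient matrix A = [[1, 0], [12, -5]].
Characteristic polynomial det(A - λI) = λ^2 + 4λ - 5 = 0.
Eigenvalues λ = 1, -5.
For λ=1: (A-λI) row 2 is [12, -6], so an eigenvector is (1, 2).
For λ=-5: (A-λI) row 1 is [6, 0], so an eigenvector is (0, -1).
General solution: c_1e^(t)(1,2) + c_2e^(-5t)(0,-1).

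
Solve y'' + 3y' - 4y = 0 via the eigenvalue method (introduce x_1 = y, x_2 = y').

y(t) = C_1e^(-4t) + C_2e^(t)

Let x_1 = y, x_2 = y'. Then x_1' = x_2 and x_2' = 4x_1 - 3x_2.
A = [[0,1],[4,-3]]; det(A-λI) = λ^2 + 3λ - 4.
Eigenvalues λ = -4, 1 with eigenvectors (1,-4), (1,1).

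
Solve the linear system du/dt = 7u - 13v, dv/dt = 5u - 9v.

u(t) = 2K_1e^(-t)sin(t) - 3K_1e^(-t)cos(t) - 3K_2e^(-t)sin(t) - 2K_2e^(-t)cos(t), v(t) = K_1e^(-t)sin(t) - 2K_1e^(-t)cos(t) - 2K_2e^(-t)sin(t) - K_2e^(-t)cos(t)

Coefficient matrix A = [[7, -13], [5, -9]].
Characteristic polynomial det(A - λI) = λ^2 + 2λ + 2 = 0.
Eigenvalues λ = -1 ± i (complex conjugate pair).
For λ=-1+i: an eigenvector is (-3,-2) - i(2,1) = (-3 - 2i, -2 - i).
A real fundamental pair from Re and Im of e^((-1+i)t)v: X_1 = e^(-t)(cos(t)·(-3,-2) + sin(t)·(2,1)), X_2 = e^(-t)(sin(t)·(-3,-2) - cos(t)·(2,1)).
General solution: K_1X_1 + K_2X_2.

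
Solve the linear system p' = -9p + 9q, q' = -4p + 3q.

Coefficient matrix A = [[-9, 9], [-4, 3]].
Characteristic polynomial det(A - λI) = λ^2 + 6λ + 9 = 0.
Single eigenvalue λ = -3 with algebraic multiplicity 2.
Eigenvector v = (3,2); generalized eigenvector w with (A-λI)w=v is (-2,-1).
General solution: e^(-3t)[c_1·v + c_2·(t·v + w)].

p(t) = 3c_1e^(-3t) + 3c_2te^(-3t) - 2c_2e^(-3t), q(t) = 2c_1e^(-3t) + 2c_2te^(-3t) - c_2e^(-3t)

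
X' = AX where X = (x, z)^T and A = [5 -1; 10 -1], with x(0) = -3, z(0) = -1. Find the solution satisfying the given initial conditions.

x(t) = -8e^(2t)sin(t) - 3e^(2t)cos(t), z(t) = -27e^(2t)sin(t) - e^(2t)cos(t)

Coefficient matrix A = [[5, -1], [10, -1]].
Characteristic polynomial det(A - λI) = λ^2 - 4λ + 5 = 0.
Eigenvalues λ = 2 ± i (complex conjugate pair).
For λ=2+i: an eigenvector is (-1,-3) - i(0,-1) = (-1, -3 + i).
A real fundamental pair from Re and Im of e^((2+i)t)v: X_1 = e^(2t)(cos(t)·(-1,-3) + sin(t)·(0,-1)), X_2 = e^(2t)(sin(t)·(-1,-3) - cos(t)·(0,-1)).
General solution: C_1X_1 + C_2X_2.
Applying x(0)=-3, z(0)=-1 gives C_1=3, C_2=8.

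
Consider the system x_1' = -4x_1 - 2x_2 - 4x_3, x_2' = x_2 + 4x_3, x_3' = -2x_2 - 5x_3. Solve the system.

x_1(t) = K_1e^(-4t) - 2K_2e^(-3t), x_2(t) = -K_2e^(-3t) - 2K_3e^(-t), x_3(t) = K_2e^(-3t) + K_3e^(-t)

Coefficient matrix A = [[-4, -2, -4], [0, 1, 4], [0, -2, -5]].
det(A - λI) = 0 gives eigenvalues λ = -4, -3, -1.
For λ=-4: eigenvector (1,0,0).
For λ=-3: eigenvector (-2,-1,1).
For λ=-1: eigenvector (0,-2,1).
General solution: K_1e^(-4t)(1,0,0) + K_2e^(-3t)(-2,-1,1) + K_3e^(-t)(0,-2,1).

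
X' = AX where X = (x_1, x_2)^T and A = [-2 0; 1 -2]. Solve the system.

x_1(t) = -K_2e^(-2t), x_2(t) = -K_1e^(-2t) - K_2te^(-2t) - 2K_2e^(-2t)

Coefficient matrix A = [[-2, 0], [1, -2]].
Characteristic polynomial det(A - λI) = λ^2 + 4λ + 4 = 0.
Single eigenvalue λ = -2 with algebraic multiplicity 2.
Eigenvector v = (0,-1); generalized eigenvector w with (A-λI)w=v is (-1,-2).
General solution: e^(-2t)[K_1·v + K_2·(t·v + w)].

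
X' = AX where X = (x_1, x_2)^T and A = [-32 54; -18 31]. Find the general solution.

x_1(t) = -2c_1e^(-5t) - 3c_2e^(4t), x_2(t) = -c_1e^(-5t) - 2c_2e^(4t)

Coefficient matrix A = [[-32, 54], [-18, 31]].
Characteristic polynomial det(A - λI) = λ^2 + λ - 20 = 0.
Eigenvalues λ = -5, 4.
For λ=-5: (A-λI) row 1 is [-27, 54], so an eigenvector is (-2, -1).
For λ=4: (A-λI) row 1 is [-36, 54], so an eigenvector is (-3, -2).
General solution: c_1e^(-5t)(-2,-1) + c_2e^(4t)(-3,-2).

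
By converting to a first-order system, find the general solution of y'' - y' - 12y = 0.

Let x_1 = y, x_2 = y'. Then x_1' = x_2 and x_2' = 12x_1 + x_2.
A = [[0,1],[12,1]]; det(A-λI) = λ^2 - λ - 12.
Eigenvalues λ = 4, -3 with eigenvectors (1,4), (1,-3).

y(t) = C_1e^(4t) + C_2e^(-3t)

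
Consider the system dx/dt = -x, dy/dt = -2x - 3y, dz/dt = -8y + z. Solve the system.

Coefficient matrix A = [[-1, 0, 0], [-2, -3, 0], [0, -8, 1]].
det(A - λI) = 0 gives eigenvalues λ = -3, -1, 1.
For λ=-3: eigenvector (0,1,2).
For λ=-1: eigenvector (1,-1,-4).
For λ=1: eigenvector (0,0,1).
General solution: c_1e^(-3t)(0,1,2) + c_2e^(-t)(1,-1,-4) + c_3e^(t)(0,0,1).

x(t) = c_2e^(-t), y(t) = c_1e^(-3t) - c_2e^(-t), z(t) = 2c_1e^(-3t) - 4c_2e^(-t) + c_3e^(t)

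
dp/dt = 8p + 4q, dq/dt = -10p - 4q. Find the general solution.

Coefficient matrix A = [[8, 4], [-10, -4]].
Characteristic polynomial det(A - λI) = λ^2 - 4λ + 8 = 0.
Eigenvalues λ = 2 ± 2i (complex conjugate pair).
For λ=2+2i: an eigenvector is (-1,2) - i(1,-1) = (-1 - i, 2 + i).
A real fundamental pair from Re and Im of e^((2+2i)t)v: X_1 = e^(2t)(cos(2t)·(-1,2) + sin(2t)·(1,-1)), X_2 = e^(2t)(sin(2t)·(-1,2) - cos(2t)·(1,-1)).
General solution: C_1X_1 + C_2X_2.

p(t) = C_1e^(2t)sin(2t) - C_1e^(2t)cos(2t) - C_2e^(2t)sin(2t) - C_2e^(2t)cos(2t), q(t) = -C_1e^(2t)sin(2t) + 2C_1e^(2t)cos(2t) + 2C_2e^(2t)sin(2t) + C_2e^(2t)cos(2t)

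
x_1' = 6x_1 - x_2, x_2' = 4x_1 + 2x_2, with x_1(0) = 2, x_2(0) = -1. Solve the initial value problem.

x_1(t) = 5te^(4t) + 2e^(4t), x_2(t) = 10te^(4t) - e^(4t)

Coefficient matrix A = [[6, -1], [4, 2]].
Characteristic polynomial det(A - λI) = λ^2 - 8λ + 16 = 0.
Single eigenvalue λ = 4 with algebraic multiplicity 2.
Eigenvector v = (1,2); generalized eigenvector w with (A-λI)w=v is (-1,-3).
General solution: e^(4t)[C_1·v + C_2·(t·v + w)].
Applying x_1(0)=2, x_2(0)=-1 gives C_1=7, C_2=5.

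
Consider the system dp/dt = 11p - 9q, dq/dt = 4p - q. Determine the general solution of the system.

Coefficient matrix A = [[11, -9], [4, -1]].
Characteristic polynomial det(A - λI) = λ^2 - 10λ + 25 = 0.
Single eigenvalue λ = 5 with algebraic multiplicity 2.
Eigenvector v = (3,2); generalized eigenvector w with (A-λI)w=v is (-1,-1).
General solution: e^(5t)[c_1·v + c_2·(t·v + w)].

p(t) = 3c_1e^(5t) + 3c_2te^(5t) - c_2e^(5t), q(t) = 2c_1e^(5t) + 2c_2te^(5t) - c_2e^(5t)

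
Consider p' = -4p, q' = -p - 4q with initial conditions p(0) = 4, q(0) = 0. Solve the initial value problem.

Coefficient matrix A = [[-4, 0], [-1, -4]].
Characteristic polynomial det(A - λI) = λ^2 + 8λ + 16 = 0.
Single eigenvalue λ = -4 with algebraic multiplicity 2.
Eigenvector v = (0,-1); generalized eigenvector w with (A-λI)w=v is (1,-3).
General solution: e^(-4t)[c_1·v + c_2·(t·v + w)].
Applying p(0)=4, q(0)=0 gives c_1=-12, c_2=4.

p(t) = 4e^(-4t), q(t) = -4te^(-4t)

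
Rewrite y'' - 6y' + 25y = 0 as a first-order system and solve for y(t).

y(t) = K_1e^(3t)cos(4t) + K_2e^(3t)sin(4t)

Let x_1 = y, x_2 = y'. Then x_1' = x_2 and x_2' = -25x_1 + 6x_2.
A = [[0,1],[-25,6]]; det(A-λI) = λ^2 - 6λ + 25.
Eigenvalues λ = 3 ± 4i.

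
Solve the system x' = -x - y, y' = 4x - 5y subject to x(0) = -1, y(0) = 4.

Coefficient matrix A = [[-1, -1], [4, -5]].
Characteristic polynomial det(A - λI) = λ^2 + 6λ + 9 = 0.
Single eigenvalue λ = -3 with algebraic multiplicity 2.
Eigenvector v = (-1,-2); generalized eigenvector w with (A-λI)w=v is (-2,-3).
General solution: e^(-3t)[C_1·v + C_2·(t·v + w)].
Applying x(0)=-1, y(0)=4 gives C_1=-11, C_2=6.

x(t) = -6te^(-3t) - e^(-3t), y(t) = -12te^(-3t) + 4e^(-3t)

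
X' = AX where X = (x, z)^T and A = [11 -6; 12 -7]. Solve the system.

x(t) = -c_1e^(-t) - c_2e^(5t), z(t) = -2c_1e^(-t) - c_2e^(5t)

Coefficient matrix A = [[11, -6], [12, -7]].
Characteristic polynomial det(A - λI) = λ^2 - 4λ - 5 = 0.
Eigenvalues λ = -1, 5.
For λ=-1: (A-λI) row 1 is [12, -6], so an eigenvector is (-1, -2).
For λ=5: (A-λI) row 1 is [6, -6], so an eigenvector is (-1, -1).
General solution: c_1e^(-t)(-1,-2) + c_2e^(5t)(-1,-1).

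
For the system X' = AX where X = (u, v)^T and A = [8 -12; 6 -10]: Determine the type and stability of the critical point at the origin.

saddle

A = [[8,-12],[6,-10]]; det(A-λI) = λ^2 + 2λ - 8.
λ = -4, 2: opposite signs.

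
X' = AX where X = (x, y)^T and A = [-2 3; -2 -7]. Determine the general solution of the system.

x(t) = 3c_1e^(-4t) - c_2e^(-5t), y(t) = -2c_1e^(-4t) + c_2e^(-5t)

Coefficient matrix A = [[-2, 3], [-2, -7]].
Characteristic polynomial det(A - λI) = λ^2 + 9λ + 20 = 0.
Eigenvalues λ = -4, -5.
For λ=-4: (A-λI) row 1 is [2, 3], so an eigenvector is (3, -2).
For λ=-5: (A-λI) row 1 is [3, 3], so an eigenvector is (-1, 1).
General solution: c_1e^(-4t)(3,-2) + c_2e^(-5t)(-1,1).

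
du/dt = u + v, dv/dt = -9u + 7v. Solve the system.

u(t) = K_1e^(4t) + K_2te^(4t) - K_2e^(4t), v(t) = 3K_1e^(4t) + 3K_2te^(4t) - 2K_2e^(4t)

Coefficient matrix A = [[1, 1], [-9, 7]].
Characteristic polynomial det(A - λI) = λ^2 - 8λ + 16 = 0.
Single eigenvalue λ = 4 with algebraic multiplicity 2.
Eigenvector v = (1,3); generalized eigenvector w with (A-λI)w=v is (-1,-2).
General solution: e^(4t)[K_1·v + K_2·(t·v + w)].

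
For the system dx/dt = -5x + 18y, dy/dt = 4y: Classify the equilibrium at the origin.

saddle

A = [[-5,18],[0,4]]; det(A-λI) = λ^2 + λ - 20.
λ = -5, 4: opposite signs.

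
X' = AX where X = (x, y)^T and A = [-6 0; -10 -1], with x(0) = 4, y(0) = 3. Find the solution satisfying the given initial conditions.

x(t) = 4e^(-6t), y(t) = -5e^(-t) + 8e^(-6t)

Coefficient matrix A = [[-6, 0], [-10, -1]].
Characteristic polynomial det(A - λI) = λ^2 + 7λ + 6 = 0.
Eigenvalues λ = -1, -6.
For λ=-1: (A-λI) row 1 is [-5, 0], so an eigenvector is (0, 1).
For λ=-6: (A-λI) row 2 is [-10, 5], so an eigenvector is (1, 2).
General solution: K_1e^(-t)(0,1) + K_2e^(-6t)(1,2).
Applying x(0)=4, y(0)=3 gives K_1=-5, K_2=4.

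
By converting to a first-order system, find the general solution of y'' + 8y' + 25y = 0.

y(t) = C_1e^(-4t)cos(3t) + C_2e^(-4t)sin(3t)

Let x_1 = y, x_2 = y'. Then x_1' = x_2 and x_2' = -25x_1 - 8x_2.
A = [[0,1],[-25,-8]]; det(A-λI) = λ^2 + 8λ + 25.
Eigenvalues λ = -4 ± 3i.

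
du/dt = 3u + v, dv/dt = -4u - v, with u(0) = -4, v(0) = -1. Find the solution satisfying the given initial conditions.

Coefficient matrix A = [[3, 1], [-4, -1]].
Characteristic polynomial det(A - λI) = λ^2 - 2λ + 1 = 0.
Single eigenvalue λ = 1 with algebraic multiplicity 2.
Eigenvector v = (1,-2); generalized eigenvector w with (A-λI)w=v is (2,-3).
General solution: e^(t)[c_1·v + c_2·(t·v + w)].
Applying u(0)=-4, v(0)=-1 gives c_1=14, c_2=-9.

u(t) = -9te^(t) - 4e^(t), v(t) = 18te^(t) - e^(t)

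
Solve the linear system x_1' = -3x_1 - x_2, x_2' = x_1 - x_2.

Coefficient matrix A = [[-3, -1], [1, -1]].
Characteristic polynomial det(A - λI) = λ^2 + 4λ + 4 = 0.
Single eigenvalue λ = -2 with algebraic multiplicity 2.
Eigenvector v = (-1,1); generalized eigenvector w with (A-λI)w=v is (-1,2).
General solution: e^(-2t)[c_1·v + c_2·(t·v + w)].

x_1(t) = -c_1e^(-2t) - c_2te^(-2t) - c_2e^(-2t), x_2(t) = c_1e^(-2t) + c_2te^(-2t) + 2c_2e^(-2t)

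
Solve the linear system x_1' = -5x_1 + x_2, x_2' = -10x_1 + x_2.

Coefficient matrix A = [[-5, 1], [-10, 1]].
Characteristic polynomial det(A - λI) = λ^2 + 4λ + 5 = 0.
Eigenvalues λ = -2 ± i (complex conjugate pair).
For λ=-2+i: an eigenvector is (1,3) - i(0,-1) = (1, 3 + i).
A real fundamental pair from Re and Im of e^((-2+i)t)v: X_1 = e^(-2t)(cos(t)·(1,3) + sin(t)·(0,-1)), X_2 = e^(-2t)(sin(t)·(1,3) - cos(t)·(0,-1)).
General solution: K_1X_1 + K_2X_2.

x_1(t) = K_1e^(-2t)cos(t) + K_2e^(-2t)sin(t), x_2(t) = -K_1e^(-2t)sin(t) + 3K_1e^(-2t)cos(t) + 3K_2e^(-2t)sin(t) + K_2e^(-2t)cos(t)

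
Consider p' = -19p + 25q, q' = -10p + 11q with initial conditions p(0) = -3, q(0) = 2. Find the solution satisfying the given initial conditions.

Coefficient matrix A = [[-19, 25], [-10, 11]].
Characteristic polynomial det(A - λI) = λ^2 + 8λ + 41 = 0.
Eigenvalues λ = -4 ± 5i (complex conjugate pair).
For λ=-4+5i: an eigenvector is (-2,-1) - i(1,1) = (-2 - i, -1 - i).
A real fundamental pair from Re and Im of e^((-4+5i)t)v: X_1 = e^(-4t)(cos(5t)·(-2,-1) + sin(5t)·(1,1)), X_2 = e^(-4t)(sin(5t)·(-2,-1) - cos(5t)·(1,1)).
General solution: C_1X_1 + C_2X_2.
Applying p(0)=-3, q(0)=2 gives C_1=5, C_2=-7.

p(t) = 19e^(-4t)sin(5t) - 3e^(-4t)cos(5t), q(t) = 12e^(-4t)sin(5t) + 2e^(-4t)cos(5t)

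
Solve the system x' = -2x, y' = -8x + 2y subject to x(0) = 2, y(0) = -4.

x(t) = 2e^(-2t), y(t) = -8e^(2t) + 4e^(-2t)

Coefficient matrix A = [[-2, 0], [-8, 2]].
Characteristic polynomial det(A - λI) = λ^2 - 4 = 0.
Eigenvalues λ = -2, 2.
For λ=-2: (A-λI) row 2 is [-8, 4], so an eigenvector is (-1, -2).
For λ=2: (A-λI) row 1 is [-4, 0], so an eigenvector is (0, 1).
General solution: C_1e^(-2t)(-1,-2) + C_2e^(2t)(0,1).
Applying x(0)=2, y(0)=-4 gives C_1=-2, C_2=-8.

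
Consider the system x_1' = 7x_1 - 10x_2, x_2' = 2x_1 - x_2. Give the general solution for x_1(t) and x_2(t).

x_1(t) = C_1e^(3t)sin(2t) - 2C_1e^(3t)cos(2t) - 2C_2e^(3t)sin(2t) - C_2e^(3t)cos(2t), x_2(t) = -C_1e^(3t)cos(2t) - C_2e^(3t)sin(2t)

Coefficient matrix A = [[7, -10], [2, -1]].
Characteristic polynomial det(A - λI) = λ^2 - 6λ + 13 = 0.
Eigenvalues λ = 3 ± 2i (complex conjugate pair).
For λ=3+2i: an eigenvector is (-2,-1) - i(1,0) = (-2 - i, -1).
A real fundamental pair from Re and Im of e^((3+2i)t)v: X_1 = e^(3t)(cos(2t)·(-2,-1) + sin(2t)·(1,0)), X_2 = e^(3t)(sin(2t)·(-2,-1) - cos(2t)·(1,0)).
General solution: C_1X_1 + C_2X_2.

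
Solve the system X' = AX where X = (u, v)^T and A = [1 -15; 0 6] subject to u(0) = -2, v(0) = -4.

Coefficient matrix A = [[1, -15], [0, 6]].
Characteristic polynomial det(A - λI) = λ^2 - 7λ + 6 = 0.
Eigenvalues λ = 6, 1.
For λ=6: (A-λI) row 1 is [-5, -15], so an eigenvector is (3, -1).
For λ=1: (A-λI) row 1 is [0, -15], so an eigenvector is (-1, 0).
General solution: K_1e^(6t)(3,-1) + K_2e^(t)(-1,0).
Applying u(0)=-2, v(0)=-4 gives K_1=4, K_2=14.

u(t) = 12e^(6t) - 14e^(t), v(t) = -4e^(6t)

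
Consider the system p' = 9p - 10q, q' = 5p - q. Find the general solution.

p(t) = -C_1e^(4t)sin(5t) + C_1e^(4t)cos(5t) + C_2e^(4t)sin(5t) + C_2e^(4t)cos(5t), q(t) = C_1e^(4t)cos(5t) + C_2e^(4t)sin(5t)

Coefficient matrix A = [[9, -10], [5, -1]].
Characteristic polynomial det(A - λI) = λ^2 - 8λ + 41 = 0.
Eigenvalues λ = 4 ± 5i (complex conjugate pair).
For λ=4+5i: an eigenvector is (1,1) - i(-1,0) = (1 + i, 1).
A real fundamental pair from Re and Im of e^((4+5i)t)v: X_1 = e^(4t)(cos(5t)·(1,1) + sin(5t)·(-1,0)), X_2 = e^(4t)(sin(5t)·(1,1) - cos(5t)·(-1,0)).
General solution: C_1X_1 + C_2X_2.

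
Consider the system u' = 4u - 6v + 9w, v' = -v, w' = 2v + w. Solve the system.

Coefficient matrix A = [[4, -6, 9], [0, -1, 0], [0, 2, 1]].
det(A - λI) = 0 gives eigenvalues λ = -1, 4, 1.
For λ=-1: eigenvector (3,1,-1).
For λ=4: eigenvector (1,0,0).
For λ=1: eigenvector (-3,0,1).
General solution: c_1e^(-t)(3,1,-1) + c_2e^(4t)(1,0,0) + c_3e^(t)(-3,0,1).

u(t) = 3c_1e^(-t) + c_2e^(4t) - 3c_3e^(t), v(t) = c_1e^(-t), w(t) = -c_1e^(-t) + c_3e^(t)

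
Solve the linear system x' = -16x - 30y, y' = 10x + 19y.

x(t) = -3C_1e^(4t) + 2C_2e^(-t), y(t) = 2C_1e^(4t) - C_2e^(-t)

Coefficient matrix A = [[-16, -30], [10, 19]].
Characteristic polynomial det(A - λI) = λ^2 - 3λ - 4 = 0.
Eigenvalues λ = 4, -1.
For λ=4: (A-λI) row 1 is [-20, -30], so an eigenvector is (-3, 2).
For λ=-1: (A-λI) row 1 is [-15, -30], so an eigenvector is (2, -1).
General solution: C_1e^(4t)(-3,2) + C_2e^(-t)(2,-1).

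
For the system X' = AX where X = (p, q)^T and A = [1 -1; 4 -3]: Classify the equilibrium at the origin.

A = [[1,-1],[4,-3]]; det(A-λI) = λ^2 + 2λ + 1.
repeated λ = -1 with a single eigenvector.

stable improper node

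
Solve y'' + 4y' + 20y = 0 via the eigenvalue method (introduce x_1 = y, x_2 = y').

Let x_1 = y, x_2 = y'. Then x_1' = x_2 and x_2' = -20x_1 - 4x_2.
A = [[0,1],[-20,-4]]; det(A-λI) = λ^2 + 4λ + 20.
Eigenvalues λ = -2 ± 4i.

y(t) = K_1e^(-2t)cos(4t) + K_2e^(-2t)sin(4t)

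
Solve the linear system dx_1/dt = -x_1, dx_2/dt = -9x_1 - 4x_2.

Coefficient matrix A = [[-1, 0], [-9, -4]].
Characteristic polynomial det(A - λI) = λ^2 + 5λ + 4 = 0.
Eigenvalues λ = -4, -1.
For λ=-4: (A-λI) row 1 is [3, 0], so an eigenvector is (0, 1).
For λ=-1: (A-λI) row 2 is [-9, -3], so an eigenvector is (1, -3).
General solution: c_1e^(-4t)(0,1) + c_2e^(-t)(1,-3).

x_1(t) = c_2e^(-t), x_2(t) = c_1e^(-4t) - 3c_2e^(-t)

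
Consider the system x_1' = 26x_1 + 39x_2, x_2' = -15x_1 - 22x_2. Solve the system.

x_1(t) = -2K_1e^(2t)sin(3t) + 3K_1e^(2t)cos(3t) + 3K_2e^(2t)sin(3t) + 2K_2e^(2t)cos(3t), x_2(t) = K_1e^(2t)sin(3t) - 2K_1e^(2t)cos(3t) - 2K_2e^(2t)sin(3t) - K_2e^(2t)cos(3t)

Coefficient matrix A = [[26, 39], [-15, -22]].
Characteristic polynomial det(A - λI) = λ^2 - 4λ + 13 = 0.
Eigenvalues λ = 2 ± 3i (complex conjugate pair).
For λ=2+3i: an eigenvector is (3,-2) - i(-2,1) = (3 + 2i, -2 - i).
A real fundamental pair from Re and Im of e^((2+3i)t)v: X_1 = e^(2t)(cos(3t)·(3,-2) + sin(3t)·(-2,1)), X_2 = e^(2t)(sin(3t)·(3,-2) - cos(3t)·(-2,1)).
General solution: K_1X_1 + K_2X_2.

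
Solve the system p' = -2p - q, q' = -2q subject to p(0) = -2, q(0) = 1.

Coefficient matrix A = [[-2, -1], [0, -2]].
Characteristic polynomial det(A - λI) = λ^2 + 4λ + 4 = 0.
Single eigenvalue λ = -2 with algebraic multiplicity 2.
Eigenvector v = (1,0); generalized eigenvector w with (A-λI)w=v is (-3,-1).
General solution: e^(-2t)[c_1·v + c_2·(t·v + w)].
Applying p(0)=-2, q(0)=1 gives c_1=-5, c_2=-1.

p(t) = -te^(-2t) - 2e^(-2t), q(t) = e^(-2t)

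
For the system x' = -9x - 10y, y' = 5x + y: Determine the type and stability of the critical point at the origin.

A = [[-9,-10],[5,1]]; det(A-λI) = λ^2 + 8λ + 41.
λ = -4 ± 5i: negative real part.

stable spiral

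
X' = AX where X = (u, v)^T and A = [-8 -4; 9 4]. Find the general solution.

Coefficient matrix A = [[-8, -4], [9, 4]].
Characteristic polynomial det(A - λI) = λ^2 + 4λ + 4 = 0.
Single eigenvalue λ = -2 with algebraic multiplicity 2.
Eigenvector v = (-2,3); generalized eigenvector w with (A-λI)w=v is (1,-1).
General solution: e^(-2t)[C_1·v + C_2·(t·v + w)].

u(t) = -2C_1e^(-2t) - 2C_2te^(-2t) + C_2e^(-2t), v(t) = 3C_1e^(-2t) + 3C_2te^(-2t) - C_2e^(-2t)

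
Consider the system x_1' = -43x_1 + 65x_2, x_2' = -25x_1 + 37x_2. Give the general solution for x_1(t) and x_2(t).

x_1(t) = 2c_1e^(-3t)sin(5t) + 3c_1e^(-3t)cos(5t) + 3c_2e^(-3t)sin(5t) - 2c_2e^(-3t)cos(5t), x_2(t) = c_1e^(-3t)sin(5t) + 2c_1e^(-3t)cos(5t) + 2c_2e^(-3t)sin(5t) - c_2e^(-3t)cos(5t)

Coefficient matrix A = [[-43, 65], [-25, 37]].
Characteristic polynomial det(A - λI) = λ^2 + 6λ + 34 = 0.
Eigenvalues λ = -3 ± 5i (complex conjugate pair).
For λ=-3+5i: an eigenvector is (3,2) - i(2,1) = (3 - 2i, 2 - i).
A real fundamental pair from Re and Im of e^((-3+5i)t)v: X_1 = e^(-3t)(cos(5t)·(3,2) + sin(5t)·(2,1)), X_2 = e^(-3t)(sin(5t)·(3,2) - cos(5t)·(2,1)).
General solution: c_1X_1 + c_2X_2.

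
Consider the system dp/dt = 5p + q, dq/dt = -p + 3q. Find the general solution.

p(t) = -c_1e^(4t) - c_2te^(4t) - 2c_2e^(4t), q(t) = c_1e^(4t) + c_2te^(4t) + c_2e^(4t)

Coefficient matrix A = [[5, 1], [-1, 3]].
Characteristic polynomial det(A - λI) = λ^2 - 8λ + 16 = 0.
Single eigenvalue λ = 4 with algebraic multiplicity 2.
Eigenvector v = (-1,1); generalized eigenvector w with (A-λI)w=v is (-2,1).
General solution: e^(4t)[c_1·v + c_2·(t·v + w)].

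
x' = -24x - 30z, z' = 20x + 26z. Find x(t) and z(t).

Coefficient matrix A = [[-24, -30], [20, 26]].
Characteristic polynomial det(A - λI) = λ^2 - 2λ - 24 = 0.
Eigenvalues λ = -4, 6.
For λ=-4: (A-λI) row 1 is [-20, -30], so an eigenvector is (3, -2).
For λ=6: (A-λI) row 1 is [-30, -30], so an eigenvector is (-1, 1).
General solution: c_1e^(-4t)(3,-2) + c_2e^(6t)(-1,1).

x(t) = 3c_1e^(-4t) - c_2e^(6t), z(t) = -2c_1e^(-4t) + c_2e^(6t)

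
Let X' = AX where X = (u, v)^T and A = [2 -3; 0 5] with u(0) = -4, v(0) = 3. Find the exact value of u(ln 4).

-3088

A = [[2,-3],[0,5]]; eigenvalues λ = 2, 5.
Eigenvectors: (1,0) for λ=2, (1,-1) for λ=5.
From the initial condition, c_1 = -1, c_2 = -3.
u(ln 4) = (-1)(4^2)(1) + (-3)(4^5)(1) = -3088.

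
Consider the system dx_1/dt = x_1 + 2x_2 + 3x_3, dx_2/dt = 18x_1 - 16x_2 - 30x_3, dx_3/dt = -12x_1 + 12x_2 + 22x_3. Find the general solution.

x_1(t) = K_1e^(t) - K_3e^(2t), x_2(t) = -6K_1e^(t) - 3K_2e^(4t) + 4K_3e^(2t), x_3(t) = 4K_1e^(t) + 2K_2e^(4t) - 3K_3e^(2t)

Coefficient matrix A = [[1, 2, 3], [18, -16, -30], [-12, 12, 22]].
det(A - λI) = 0 gives eigenvalues λ = 1, 4, 2.
For λ=1: eigenvector (1,-6,4).
For λ=4: eigenvector (0,-3,2).
For λ=2: eigenvector (-1,4,-3).
General solution: K_1e^(t)(1,-6,4) + K_2e^(4t)(0,-3,2) + K_3e^(2t)(-1,4,-3).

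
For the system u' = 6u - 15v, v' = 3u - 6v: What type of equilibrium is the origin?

center

A = [[6,-15],[3,-6]]; det(A-λI) = λ^2 + 9.
λ = 0 ± 3i: zero real part.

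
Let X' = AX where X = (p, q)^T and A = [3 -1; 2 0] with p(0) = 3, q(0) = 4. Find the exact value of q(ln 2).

A = [[3,-1],[2,0]]; eigenvalues λ = 2, 1.
Eigenvectors: (1,1) for λ=2, (1,2) for λ=1.
From the initial condition, c_1 = 2, c_2 = 1.
q(ln 2) = (2)(2^2)(1) + (1)(2^1)(2) = 12.

12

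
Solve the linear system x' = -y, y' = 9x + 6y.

x(t) = -C_1e^(3t) - C_2te^(3t) + C_2e^(3t), y(t) = 3C_1e^(3t) + 3C_2te^(3t) - 2C_2e^(3t)

Coefficient matrix A = [[0, -1], [9, 6]].
Characteristic polynomial det(A - λI) = λ^2 - 6λ + 9 = 0.
Single eigenvalue λ = 3 with algebraic multiplicity 2.
Eigenvector v = (-1,3); generalized eigenvector w with (A-λI)w=v is (1,-2).
General solution: e^(3t)[C_1·v + C_2·(t·v + w)].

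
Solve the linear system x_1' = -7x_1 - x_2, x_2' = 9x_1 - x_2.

Coefficient matrix A = [[-7, -1], [9, -1]].
Characteristic polynomial det(A - λI) = λ^2 + 8λ + 16 = 0.
Single eigenvalue λ = -4 with algebraic multiplicity 2.
Eigenvector v = (1,-3); generalized eigenvector w with (A-λI)w=v is (-1,2).
General solution: e^(-4t)[c_1·v + c_2·(t·v + w)].

x_1(t) = c_1e^(-4t) + c_2te^(-4t) - c_2e^(-4t), x_2(t) = -3c_1e^(-4t) - 3c_2te^(-4t) + 2c_2e^(-4t)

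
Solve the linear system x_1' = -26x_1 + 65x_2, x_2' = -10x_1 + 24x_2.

Coefficient matrix A = [[-26, 65], [-10, 24]].
Characteristic polynomial det(A - λI) = λ^2 + 2λ + 26 = 0.
Eigenvalues λ = -1 ± 5i (complex conjugate pair).
For λ=-1+5i: an eigenvector is (-2,-1) - i(-3,-1) = (-2 + 3i, -1 + i).
A real fundamental pair from Re and Im of e^((-1+5i)t)v: X_1 = e^(-t)(cos(5t)·(-2,-1) + sin(5t)·(-3,-1)), X_2 = e^(-t)(sin(5t)·(-2,-1) - cos(5t)·(-3,-1)).
General solution: c_1X_1 + c_2X_2.

x_1(t) = -3c_1e^(-t)sin(5t) - 2c_1e^(-t)cos(5t) - 2c_2e^(-t)sin(5t) + 3c_2e^(-t)cos(5t), x_2(t) = -c_1e^(-t)sin(5t) - c_1e^(-t)cos(5t) - c_2e^(-t)sin(5t) + c_2e^(-t)cos(5t)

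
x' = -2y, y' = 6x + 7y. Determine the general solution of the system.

x(t) = -c_1e^(4t) + 2c_2e^(3t), y(t) = 2c_1e^(4t) - 3c_2e^(3t)

Coefficient matrix A = [[0, -2], [6, 7]].
Characteristic polynomial det(A - λI) = λ^2 - 7λ + 12 = 0.
Eigenvalues λ = 4, 3.
For λ=4: (A-λI) row 1 is [-4, -2], so an eigenvector is (-1, 2).
For λ=3: (A-λI) row 1 is [-3, -2], so an eigenvector is (2, -3).
General solution: c_1e^(4t)(-1,2) + c_2e^(3t)(2,-3).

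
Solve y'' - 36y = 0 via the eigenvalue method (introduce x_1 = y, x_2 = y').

y(t) = c_1e^(6t) + c_2e^(-6t)

Let x_1 = y, x_2 = y'. Then x_1' = x_2 and x_2' = 36x_1.
A = [[0,1],[36,0]]; det(A-λI) = λ^2 - 36.
Eigenvalues λ = 6, -6 with eigenvectors (1,6), (1,-6).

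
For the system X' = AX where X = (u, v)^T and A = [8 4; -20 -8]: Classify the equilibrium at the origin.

A = [[8,4],[-20,-8]]; det(A-λI) = λ^2 + 16.
λ = 0 ± 4i: zero real part.

center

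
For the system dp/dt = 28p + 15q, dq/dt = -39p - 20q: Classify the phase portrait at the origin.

unstable spiral

A = [[28,15],[-39,-20]]; det(A-λI) = λ^2 - 8λ + 25.
λ = 4 ± 3i: positive real part.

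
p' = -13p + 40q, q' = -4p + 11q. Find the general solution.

p(t) = C_1e^(-t)sin(4t) + 3C_1e^(-t)cos(4t) + 3C_2e^(-t)sin(4t) - C_2e^(-t)cos(4t), q(t) = C_1e^(-t)cos(4t) + C_2e^(-t)sin(4t)

Coefficient matrix A = [[-13, 40], [-4, 11]].
Characteristic polynomial det(A - λI) = λ^2 + 2λ + 17 = 0.
Eigenvalues λ = -1 ± 4i (complex conjugate pair).
For λ=-1+4i: an eigenvector is (3,1) - i(1,0) = (3 - i, 1).
A real fundamental pair from Re and Im of e^((-1+4i)t)v: X_1 = e^(-t)(cos(4t)·(3,1) + sin(4t)·(1,0)), X_2 = e^(-t)(sin(4t)·(3,1) - cos(4t)·(1,0)).
General solution: C_1X_1 + C_2X_2.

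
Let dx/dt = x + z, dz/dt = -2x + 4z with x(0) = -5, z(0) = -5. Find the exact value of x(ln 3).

-45

A = [[1,1],[-2,4]]; eigenvalues λ = 3, 2.
Eigenvectors: (-1,-2) for λ=3, (1,1) for λ=2.
From the initial condition, c_1 = 0, c_2 = -5.
x(ln 3) = (0)(3^3)(-1) + (-5)(3^2)(1) = -45.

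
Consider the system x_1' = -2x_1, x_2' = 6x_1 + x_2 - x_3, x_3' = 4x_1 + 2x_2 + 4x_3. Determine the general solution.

x_1(t) = K_3e^(-2t), x_2(t) = -K_1e^(2t) - K_2e^(3t) - 2K_3e^(-2t), x_3(t) = K_1e^(2t) + 2K_2e^(3t)

Coefficient matrix A = [[-2, 0, 0], [6, 1, -1], [4, 2, 4]].
det(A - λI) = 0 gives eigenvalues λ = 2, 3, -2.
For λ=2: eigenvector (0,-1,1).
For λ=3: eigenvector (0,-1,2).
For λ=-2: eigenvector (1,-2,0).
General solution: K_1e^(2t)(0,-1,1) + K_2e^(3t)(0,-1,2) + K_3e^(-2t)(1,-2,0).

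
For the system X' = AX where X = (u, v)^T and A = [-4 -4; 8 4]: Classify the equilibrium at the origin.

A = [[-4,-4],[8,4]]; det(A-λI) = λ^2 + 16.
λ = 0 ± 4i: zero real part.

center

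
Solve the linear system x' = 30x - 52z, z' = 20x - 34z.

Coefficient matrix A = [[30, -52], [20, -34]].
Characteristic polynomial det(A - λI) = λ^2 + 4λ + 20 = 0.
Eigenvalues λ = -2 ± 4i (complex conjugate pair).
For λ=-2+4i: an eigenvector is (-3,-2) - i(2,1) = (-3 - 2i, -2 - i).
A real fundamental pair from Re and Im of e^((-2+4i)t)v: X_1 = e^(-2t)(cos(4t)·(-3,-2) + sin(4t)·(2,1)), X_2 = e^(-2t)(sin(4t)·(-3,-2) - cos(4t)·(2,1)).
General solution: K_1X_1 + K_2X_2.

x(t) = 2K_1e^(-2t)sin(4t) - 3K_1e^(-2t)cos(4t) - 3K_2e^(-2t)sin(4t) - 2K_2e^(-2t)cos(4t), z(t) = K_1e^(-2t)sin(4t) - 2K_1e^(-2t)cos(4t) - 2K_2e^(-2t)sin(4t) - K_2e^(-2t)cos(4t)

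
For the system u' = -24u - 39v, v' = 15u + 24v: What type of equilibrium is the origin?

center

A = [[-24,-39],[15,24]]; det(A-λI) = λ^2 + 9.
λ = 0 ± 3i: zero real part.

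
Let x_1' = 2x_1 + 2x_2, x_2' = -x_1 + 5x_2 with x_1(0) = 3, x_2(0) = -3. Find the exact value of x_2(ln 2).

-96

A = [[2,2],[-1,5]]; eigenvalues λ = 3, 4.
Eigenvectors: (-2,-1) for λ=3, (-1,-1) for λ=4.
From the initial condition, c_1 = -6, c_2 = 9.
x_2(ln 2) = (-6)(2^3)(-1) + (9)(2^4)(-1) = -96.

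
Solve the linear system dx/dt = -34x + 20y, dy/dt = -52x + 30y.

x(t) = -c_1e^(-2t)sin(4t) + 2c_1e^(-2t)cos(4t) + 2c_2e^(-2t)sin(4t) + c_2e^(-2t)cos(4t), y(t) = -2c_1e^(-2t)sin(4t) + 3c_1e^(-2t)cos(4t) + 3c_2e^(-2t)sin(4t) + 2c_2e^(-2t)cos(4t)

Coefficient matrix A = [[-34, 20], [-52, 30]].
Characteristic polynomial det(A - λI) = λ^2 + 4λ + 20 = 0.
Eigenvalues λ = -2 ± 4i (complex conjugate pair).
For λ=-2+4i: an eigenvector is (2,3) - i(-1,-2) = (2 + i, 3 + 2i).
A real fundamental pair from Re and Im of e^((-2+4i)t)v: X_1 = e^(-2t)(cos(4t)·(2,3) + sin(4t)·(-1,-2)), X_2 = e^(-2t)(sin(4t)·(2,3) - cos(4t)·(-1,-2)).
General solution: c_1X_1 + c_2X_2.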